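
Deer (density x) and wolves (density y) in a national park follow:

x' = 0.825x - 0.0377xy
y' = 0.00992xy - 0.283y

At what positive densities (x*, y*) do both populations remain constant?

Set dy/dt = 0 with y > 0: 0.00992x - 0.283 = 0, so x* = 0.283/0.00992 = 28.5.
Set dx/dt = 0 with x > 0: 0.825 - 0.0377y = 0, so y* = 0.825/0.0377 = 21.9.

x* ≈ 28.5, y* ≈ 21.9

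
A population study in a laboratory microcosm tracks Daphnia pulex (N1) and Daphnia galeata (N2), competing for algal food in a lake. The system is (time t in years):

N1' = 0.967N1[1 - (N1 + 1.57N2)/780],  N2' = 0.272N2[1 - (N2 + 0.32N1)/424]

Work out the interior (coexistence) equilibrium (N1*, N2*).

Setting both brackets to zero gives the nullclines N1 + 1.57N2 = 780 and 0.32N1 + N2 = 424.
Substituting N2 = 424 - 0.32N1 into the first: N1(1 - 1.57·0.32) = 780 - 1.57·424.
So N1* = 114/0.498 = 230, and then N2* = 424 - 0.32·230 = 350.

N1* ≈ 230, N2* ≈ 350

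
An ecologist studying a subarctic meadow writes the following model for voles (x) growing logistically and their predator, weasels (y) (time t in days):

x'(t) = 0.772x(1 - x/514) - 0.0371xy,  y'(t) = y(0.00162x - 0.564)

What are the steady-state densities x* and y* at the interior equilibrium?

From dy/dt = 0 with y > 0: 0.00162x* = 0.564, so x* = 348.
Substitute into dx/dt = 0: 0.772(1 - 348/514) = 0.0371y*.
The bracket is 0.323, giving y* = 0.249/0.0371 = 6.71.

x* ≈ 348, y* ≈ 6.71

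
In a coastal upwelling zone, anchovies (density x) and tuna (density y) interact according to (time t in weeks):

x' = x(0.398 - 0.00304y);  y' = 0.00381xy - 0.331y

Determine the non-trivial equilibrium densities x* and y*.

x* ≈ 86.9, y* ≈ 131

Set dy/dt = 0 with y > 0: 0.00381x - 0.331 = 0, so x* = 0.331/0.00381 = 86.9.
Set dx/dt = 0 with x > 0: 0.398 - 0.00304y = 0, so y* = 0.398/0.00304 = 131.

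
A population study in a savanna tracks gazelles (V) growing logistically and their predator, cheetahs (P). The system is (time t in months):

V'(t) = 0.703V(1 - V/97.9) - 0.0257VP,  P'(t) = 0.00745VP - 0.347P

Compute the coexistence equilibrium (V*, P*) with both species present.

V* ≈ 46.6, P* ≈ 14.3

From dP/dt = 0 with P > 0: 0.00745V* = 0.347, so V* = 46.6.
Substitute into dV/dt = 0: 0.703(1 - 46.6/97.9) = 0.0257P*.
The bracket is 0.524, giving P* = 0.369/0.0257 = 14.3.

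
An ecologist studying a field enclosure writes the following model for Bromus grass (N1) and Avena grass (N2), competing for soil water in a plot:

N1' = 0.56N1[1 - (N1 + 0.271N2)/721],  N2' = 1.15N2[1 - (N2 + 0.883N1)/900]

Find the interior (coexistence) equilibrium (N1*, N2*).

N1* ≈ 627, N2* ≈ 346

Setting both brackets to zero gives the nullclines N1 + 0.271N2 = 721 and 0.883N1 + N2 = 900.
Substituting N2 = 900 - 0.883N1 into the first: N1(1 - 0.271·0.883) = 721 - 0.271·900.
So N1* = 477/0.761 = 627, and then N2* = 900 - 0.883·627 = 346.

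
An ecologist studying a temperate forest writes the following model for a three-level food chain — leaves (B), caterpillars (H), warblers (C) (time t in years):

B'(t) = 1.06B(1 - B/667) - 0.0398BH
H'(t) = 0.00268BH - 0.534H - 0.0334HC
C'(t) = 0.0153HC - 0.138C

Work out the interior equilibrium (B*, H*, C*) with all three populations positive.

B* ≈ 441, H* ≈ 9.02, C* ≈ 19.4

From dC/dt = 0: 0.0153H* = 0.138, so H* = 9.02.
From dB/dt = 0: 1.06(1 - B*/667) = 0.0398·9.02, giving B* = 667·(1 - 0.339) = 441.
From dH/dt = 0: 0.00268·441 - 0.534 = 0.0334C*, so C* = 0.648/0.0334 = 19.4.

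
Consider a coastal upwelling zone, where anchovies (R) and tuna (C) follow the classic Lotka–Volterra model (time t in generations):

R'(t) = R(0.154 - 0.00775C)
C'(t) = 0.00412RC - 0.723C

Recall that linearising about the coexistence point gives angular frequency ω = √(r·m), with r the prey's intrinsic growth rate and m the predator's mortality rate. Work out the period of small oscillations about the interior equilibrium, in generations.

T ≈ 18.8 generations

Here r = 0.154 and m = 0.723, so r·m = 0.111.
ω = √0.111 = 0.334 per generation, hence T = 2π/ω ≈ 18.8 generations.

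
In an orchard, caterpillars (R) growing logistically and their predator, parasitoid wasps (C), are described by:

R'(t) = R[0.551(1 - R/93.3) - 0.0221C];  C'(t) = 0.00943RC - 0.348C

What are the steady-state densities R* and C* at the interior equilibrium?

R* ≈ 36.9, C* ≈ 15.1

From dC/dt = 0 with C > 0: 0.00943R* = 0.348, so R* = 36.9.
Substitute into dR/dt = 0: 0.551(1 - 36.9/93.3) = 0.0221C*.
The bracket is 0.604, giving C* = 0.333/0.0221 = 15.1.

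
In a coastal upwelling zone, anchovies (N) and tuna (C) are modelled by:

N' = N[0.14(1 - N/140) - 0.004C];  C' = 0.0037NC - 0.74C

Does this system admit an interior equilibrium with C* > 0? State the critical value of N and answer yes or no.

Threshold N = 200; K < 200, so no, the predator goes extinct.

The predator equation gives dC/dt > 0 only when N > 0.74/0.0037 = 200.
Without the predator, N → K = 140. Since 140 < 200, the predator cannot invade.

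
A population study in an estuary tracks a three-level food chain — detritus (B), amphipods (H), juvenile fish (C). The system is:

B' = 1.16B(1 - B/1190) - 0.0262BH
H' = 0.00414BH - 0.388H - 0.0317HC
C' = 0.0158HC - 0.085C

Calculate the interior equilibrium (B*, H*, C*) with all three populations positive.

From dC/dt = 0: 0.0158H* = 0.085, so H* = 5.38.
From dB/dt = 0: 1.16(1 - B*/1190) = 0.0262·5.38, giving B* = 1190·(1 - 0.122) = 1050.
From dH/dt = 0: 0.00414·1050 - 0.388 = 0.0317C*, so C* = 3.94/0.0317 = 124.

B* ≈ 1050, H* ≈ 5.38, C* ≈ 124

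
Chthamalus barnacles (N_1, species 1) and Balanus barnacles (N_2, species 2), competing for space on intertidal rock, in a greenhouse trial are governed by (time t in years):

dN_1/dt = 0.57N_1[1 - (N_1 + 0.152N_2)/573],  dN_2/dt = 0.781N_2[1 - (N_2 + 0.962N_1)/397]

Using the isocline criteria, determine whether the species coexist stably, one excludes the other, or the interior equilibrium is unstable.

Compare the nullcline intercepts: K1/α12 = 573/0.152 = 3770 > K2 = 397; K2/α21 = 397/0.962 = 413 < K1 = 573.
Since the inequalities point opposite ways, species 1 can invade but species 2 cannot.

species 1 excludes species 2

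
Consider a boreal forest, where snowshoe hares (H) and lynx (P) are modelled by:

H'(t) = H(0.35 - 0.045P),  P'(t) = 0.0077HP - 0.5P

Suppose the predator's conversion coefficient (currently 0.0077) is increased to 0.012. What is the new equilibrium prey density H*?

At the interior fixed point, setting dP/dt = 0 with P > 0 fixes H* = (predator death rate)/(HP coefficient) — independent of the other coefficients.
With the change, H* = 0.5/0.012 = 41.7; it falls from 64.9.

H* ≈ 41.7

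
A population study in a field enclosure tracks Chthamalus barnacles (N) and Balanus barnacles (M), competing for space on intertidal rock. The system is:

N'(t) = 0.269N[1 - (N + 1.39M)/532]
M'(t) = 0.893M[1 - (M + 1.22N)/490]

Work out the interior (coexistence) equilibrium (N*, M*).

Setting both brackets to zero gives the nullclines N + 1.39M = 532 and 1.22N + M = 490.
Substituting M = 490 - 1.22N into the first: N(1 - 1.39·1.22) = 532 - 1.39·490.
So N* = -149/-0.696 = 214, and then M* = 490 - 1.22·214 = 229.

N* ≈ 214, M* ≈ 229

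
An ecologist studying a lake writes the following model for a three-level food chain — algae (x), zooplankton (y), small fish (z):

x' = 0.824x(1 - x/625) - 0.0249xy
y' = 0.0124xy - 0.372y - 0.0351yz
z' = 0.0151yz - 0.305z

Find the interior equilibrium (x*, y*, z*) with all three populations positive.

x* ≈ 244, y* ≈ 20.2, z* ≈ 75.4

From dz/dt = 0: 0.0151y* = 0.305, so y* = 20.2.
From dx/dt = 0: 0.824(1 - x*/625) = 0.0249·20.2, giving x* = 625·(1 - 0.61) = 244.
From dy/dt = 0: 0.0124·244 - 0.372 = 0.0351z*, so z* = 2.65/0.0351 = 75.4.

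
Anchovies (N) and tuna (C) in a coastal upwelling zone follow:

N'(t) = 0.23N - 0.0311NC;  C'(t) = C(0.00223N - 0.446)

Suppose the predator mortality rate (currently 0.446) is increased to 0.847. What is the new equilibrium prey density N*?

N* ≈ 380

At the interior fixed point, setting dC/dt = 0 with C > 0 fixes N* = (predator death rate)/(NC coefficient) — independent of the other coefficients.
With the change, N* = 0.847/0.00223 = 380; it rises from 200.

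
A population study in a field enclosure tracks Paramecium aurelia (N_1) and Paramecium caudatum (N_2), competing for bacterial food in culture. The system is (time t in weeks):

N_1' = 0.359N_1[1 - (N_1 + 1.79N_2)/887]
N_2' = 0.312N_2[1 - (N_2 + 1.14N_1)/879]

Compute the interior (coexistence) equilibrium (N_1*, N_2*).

N_1* ≈ 660, N_2* ≈ 127

Setting both brackets to zero gives the nullclines N_1 + 1.79N_2 = 887 and 1.14N_1 + N_2 = 879.
Substituting N_2 = 879 - 1.14N_1 into the first: N_1(1 - 1.79·1.14) = 887 - 1.79·879.
So N_1* = -686/-1.04 = 660, and then N_2* = 879 - 1.14·660 = 127.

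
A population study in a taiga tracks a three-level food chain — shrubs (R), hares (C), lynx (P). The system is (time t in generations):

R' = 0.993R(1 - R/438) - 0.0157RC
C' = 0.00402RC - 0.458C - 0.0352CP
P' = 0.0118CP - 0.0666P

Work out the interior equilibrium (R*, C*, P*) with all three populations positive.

R* ≈ 399, C* ≈ 5.64, P* ≈ 32.5

From dP/dt = 0: 0.0118C* = 0.0666, so C* = 5.64.
From dR/dt = 0: 0.993(1 - R*/438) = 0.0157·5.64, giving R* = 438·(1 - 0.0892) = 399.
From dC/dt = 0: 0.00402·399 - 0.458 = 0.0352P*, so P* = 1.15/0.0352 = 32.5.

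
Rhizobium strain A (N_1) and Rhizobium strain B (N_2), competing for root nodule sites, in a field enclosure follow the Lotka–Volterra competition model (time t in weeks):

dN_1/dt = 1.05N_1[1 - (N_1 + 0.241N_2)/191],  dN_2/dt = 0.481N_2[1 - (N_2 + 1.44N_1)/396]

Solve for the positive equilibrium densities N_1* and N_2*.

N_1* ≈ 146, N_2* ≈ 185

Setting both brackets to zero gives the nullclines N_1 + 0.241N_2 = 191 and 1.44N_1 + N_2 = 396.
Substituting N_2 = 396 - 1.44N_1 into the first: N_1(1 - 0.241·1.44) = 191 - 0.241·396.
So N_1* = 95.6/0.653 = 146, and then N_2* = 396 - 1.44·146 = 185.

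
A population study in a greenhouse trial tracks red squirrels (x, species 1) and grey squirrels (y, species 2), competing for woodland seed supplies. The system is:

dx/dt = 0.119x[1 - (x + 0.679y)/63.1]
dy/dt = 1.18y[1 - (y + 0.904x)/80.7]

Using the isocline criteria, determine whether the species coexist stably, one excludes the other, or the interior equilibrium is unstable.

stable coexistence

Compare the nullcline intercepts: K1/α12 = 63.1/0.679 = 92.9 > K2 = 80.7; K2/α21 = 80.7/0.904 = 89.3 > K1 = 63.1.
Since both inequalities hold, each species can invade when rare, so the interior equilibrium is stable.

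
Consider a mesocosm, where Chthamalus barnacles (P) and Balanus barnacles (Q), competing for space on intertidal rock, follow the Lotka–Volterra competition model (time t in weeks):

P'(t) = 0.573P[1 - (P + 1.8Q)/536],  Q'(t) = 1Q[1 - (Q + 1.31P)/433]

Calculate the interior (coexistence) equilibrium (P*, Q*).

P* ≈ 179, Q* ≈ 198

Setting both brackets to zero gives the nullclines P + 1.8Q = 536 and 1.31P + Q = 433.
Substituting Q = 433 - 1.31P into the first: P(1 - 1.8·1.31) = 536 - 1.8·433.
So P* = -243/-1.36 = 179, and then Q* = 433 - 1.31·179 = 198.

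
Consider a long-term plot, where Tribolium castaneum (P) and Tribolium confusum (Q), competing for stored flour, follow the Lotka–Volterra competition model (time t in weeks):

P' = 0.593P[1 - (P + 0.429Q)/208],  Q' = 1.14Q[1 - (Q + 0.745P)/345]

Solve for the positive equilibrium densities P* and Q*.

Setting both brackets to zero gives the nullclines P + 0.429Q = 208 and 0.745P + Q = 345.
Substituting Q = 345 - 0.745P into the first: P(1 - 0.429·0.745) = 208 - 0.429·345.
So P* = 60/0.68 = 88.2, and then Q* = 345 - 0.745·88.2 = 279.

P* ≈ 88.2, Q* ≈ 279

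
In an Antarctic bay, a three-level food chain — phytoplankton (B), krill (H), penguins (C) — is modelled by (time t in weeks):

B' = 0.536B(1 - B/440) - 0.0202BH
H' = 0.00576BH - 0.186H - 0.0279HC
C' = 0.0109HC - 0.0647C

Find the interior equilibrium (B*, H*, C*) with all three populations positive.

From dC/dt = 0: 0.0109H* = 0.0647, so H* = 5.94.
From dB/dt = 0: 0.536(1 - B*/440) = 0.0202·5.94, giving B* = 440·(1 - 0.224) = 342.
From dH/dt = 0: 0.00576·342 - 0.186 = 0.0279C*, so C* = 1.78/0.0279 = 63.9.

B* ≈ 342, H* ≈ 5.94, C* ≈ 63.9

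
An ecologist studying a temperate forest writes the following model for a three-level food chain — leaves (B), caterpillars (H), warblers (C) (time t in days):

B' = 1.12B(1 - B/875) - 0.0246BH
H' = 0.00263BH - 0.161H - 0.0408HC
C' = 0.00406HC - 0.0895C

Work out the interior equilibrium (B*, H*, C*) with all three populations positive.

B* ≈ 451, H* ≈ 22, C* ≈ 25.1

From dC/dt = 0: 0.00406H* = 0.0895, so H* = 22.
From dB/dt = 0: 1.12(1 - B*/875) = 0.0246·22, giving B* = 875·(1 - 0.484) = 451.
From dH/dt = 0: 0.00263·451 - 0.161 = 0.0408C*, so C* = 1.03/0.0408 = 25.1.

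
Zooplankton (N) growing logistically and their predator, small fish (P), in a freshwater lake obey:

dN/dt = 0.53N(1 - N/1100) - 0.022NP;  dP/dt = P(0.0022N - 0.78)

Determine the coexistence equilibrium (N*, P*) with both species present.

N* ≈ 355, P* ≈ 16.3

From dP/dt = 0 with P > 0: 0.0022N* = 0.78, so N* = 355.
Substitute into dN/dt = 0: 0.53(1 - 355/1100) = 0.022P*.
The bracket is 0.678, giving P* = 0.359/0.022 = 16.3.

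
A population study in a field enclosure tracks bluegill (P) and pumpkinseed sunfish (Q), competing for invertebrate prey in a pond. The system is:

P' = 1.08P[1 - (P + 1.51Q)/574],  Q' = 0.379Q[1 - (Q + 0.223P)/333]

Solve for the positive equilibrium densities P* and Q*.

P* ≈ 107, Q* ≈ 309

Setting both brackets to zero gives the nullclines P + 1.51Q = 574 and 0.223P + Q = 333.
Substituting Q = 333 - 0.223P into the first: P(1 - 1.51·0.223) = 574 - 1.51·333.
So P* = 71.2/0.663 = 107, and then Q* = 333 - 0.223·107 = 309.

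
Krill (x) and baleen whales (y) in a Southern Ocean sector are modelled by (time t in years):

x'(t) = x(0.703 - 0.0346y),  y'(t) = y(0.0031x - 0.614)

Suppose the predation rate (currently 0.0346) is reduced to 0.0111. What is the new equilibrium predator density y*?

y* ≈ 63.3

At the interior fixed point, setting dx/dt = 0 with x > 0 fixes y* = (prey growth rate)/(xy coefficient) — independent of the other coefficients.
With the change, y* = 0.703/0.0111 = 63.3; it rises from 20.3.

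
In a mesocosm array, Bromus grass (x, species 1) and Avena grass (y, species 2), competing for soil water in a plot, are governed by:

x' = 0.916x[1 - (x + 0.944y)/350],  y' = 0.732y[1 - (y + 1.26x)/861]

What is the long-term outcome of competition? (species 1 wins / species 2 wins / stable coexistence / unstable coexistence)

species 2 excludes species 1

Compare the nullcline intercepts: K1/α12 = 350/0.944 = 371 < K2 = 861; K2/α21 = 861/1.26 = 683 > K1 = 350.
Since the inequalities point opposite ways, species 2 can invade but species 1 cannot.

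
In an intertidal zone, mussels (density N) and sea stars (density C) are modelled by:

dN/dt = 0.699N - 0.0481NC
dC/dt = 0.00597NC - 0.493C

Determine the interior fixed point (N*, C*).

N* ≈ 82.6, C* ≈ 14.5

Set dC/dt = 0 with C > 0: 0.00597N - 0.493 = 0, so N* = 0.493/0.00597 = 82.6.
Set dN/dt = 0 with N > 0: 0.699 - 0.0481C = 0, so C* = 0.699/0.0481 = 14.5.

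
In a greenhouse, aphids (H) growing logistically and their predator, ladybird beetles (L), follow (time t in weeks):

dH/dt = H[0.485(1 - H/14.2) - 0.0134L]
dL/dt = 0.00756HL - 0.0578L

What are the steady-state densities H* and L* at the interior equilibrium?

From dL/dt = 0 with L > 0: 0.00756H* = 0.0578, so H* = 7.65.
Substitute into dH/dt = 0: 0.485(1 - 7.65/14.2) = 0.0134L*.
The bracket is 0.462, giving L* = 0.224/0.0134 = 16.7.

H* ≈ 7.65, L* ≈ 16.7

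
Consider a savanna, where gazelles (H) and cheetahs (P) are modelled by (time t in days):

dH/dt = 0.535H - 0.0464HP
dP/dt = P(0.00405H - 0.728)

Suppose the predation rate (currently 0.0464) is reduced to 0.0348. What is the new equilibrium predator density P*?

P* ≈ 15.4

At the interior fixed point, setting dH/dt = 0 with H > 0 fixes P* = (prey growth rate)/(HP coefficient) — independent of the other coefficients.
With the change, P* = 0.535/0.0348 = 15.4; it rises from 11.5.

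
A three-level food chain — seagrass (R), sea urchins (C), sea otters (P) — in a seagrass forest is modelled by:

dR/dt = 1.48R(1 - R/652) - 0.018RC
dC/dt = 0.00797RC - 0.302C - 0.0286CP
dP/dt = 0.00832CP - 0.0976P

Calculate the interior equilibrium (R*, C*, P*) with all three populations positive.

R* ≈ 559, C* ≈ 11.7, P* ≈ 145

From dP/dt = 0: 0.00832C* = 0.0976, so C* = 11.7.
From dR/dt = 0: 1.48(1 - R*/652) = 0.018·11.7, giving R* = 652·(1 - 0.143) = 559.
From dC/dt = 0: 0.00797·559 - 0.302 = 0.0286P*, so P* = 4.15/0.0286 = 145.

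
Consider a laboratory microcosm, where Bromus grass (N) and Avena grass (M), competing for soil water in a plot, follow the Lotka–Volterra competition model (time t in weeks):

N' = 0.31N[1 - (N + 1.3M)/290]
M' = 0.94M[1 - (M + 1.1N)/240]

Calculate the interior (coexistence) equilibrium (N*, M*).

N* ≈ 51.2, M* ≈ 184

Setting both brackets to zero gives the nullclines N + 1.3M = 290 and 1.1N + M = 240.
Substituting M = 240 - 1.1N into the first: N(1 - 1.3·1.1) = 290 - 1.3·240.
So N* = -22/-0.43 = 51.2, and then M* = 240 - 1.1·51.2 = 184.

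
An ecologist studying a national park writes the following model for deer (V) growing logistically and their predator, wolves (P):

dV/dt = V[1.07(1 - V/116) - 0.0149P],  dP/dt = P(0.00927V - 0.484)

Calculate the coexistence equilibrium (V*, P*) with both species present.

V* ≈ 52.2, P* ≈ 39.5

From dP/dt = 0 with P > 0: 0.00927V* = 0.484, so V* = 52.2.
Substitute into dV/dt = 0: 1.07(1 - 52.2/116) = 0.0149P*.
The bracket is 0.55, giving P* = 0.588/0.0149 = 39.5.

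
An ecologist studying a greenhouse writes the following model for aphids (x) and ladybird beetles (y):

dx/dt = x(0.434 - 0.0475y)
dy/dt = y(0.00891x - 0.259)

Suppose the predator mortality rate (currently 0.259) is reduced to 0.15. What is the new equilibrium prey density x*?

At the interior fixed point, setting dy/dt = 0 with y > 0 fixes x* = (predator death rate)/(xy coefficient) — independent of the other coefficients.
With the change, x* = 0.15/0.00891 = 16.8; it falls from 29.1.

x* ≈ 16.8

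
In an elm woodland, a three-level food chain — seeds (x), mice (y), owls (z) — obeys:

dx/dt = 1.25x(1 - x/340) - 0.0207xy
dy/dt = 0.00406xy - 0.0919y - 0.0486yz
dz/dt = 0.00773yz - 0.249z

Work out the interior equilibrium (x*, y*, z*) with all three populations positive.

From dz/dt = 0: 0.00773y* = 0.249, so y* = 32.2.
From dx/dt = 0: 1.25(1 - x*/340) = 0.0207·32.2, giving x* = 340·(1 - 0.533) = 159.
From dy/dt = 0: 0.00406·159 - 0.0919 = 0.0486z*, so z* = 0.552/0.0486 = 11.4.

x* ≈ 159, y* ≈ 32.2, z* ≈ 11.4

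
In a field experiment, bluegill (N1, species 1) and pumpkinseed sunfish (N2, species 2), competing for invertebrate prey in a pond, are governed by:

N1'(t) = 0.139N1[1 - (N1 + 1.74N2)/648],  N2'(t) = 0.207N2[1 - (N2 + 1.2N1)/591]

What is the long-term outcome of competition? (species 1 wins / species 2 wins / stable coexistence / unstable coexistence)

Compare the nullcline intercepts: K1/α12 = 648/1.74 = 372 < K2 = 591; K2/α21 = 591/1.2 = 492 < K1 = 648.
Since both are reversed, neither can invade when rare; the interior point is a saddle.

unstable coexistence (outcome depends on initial conditions)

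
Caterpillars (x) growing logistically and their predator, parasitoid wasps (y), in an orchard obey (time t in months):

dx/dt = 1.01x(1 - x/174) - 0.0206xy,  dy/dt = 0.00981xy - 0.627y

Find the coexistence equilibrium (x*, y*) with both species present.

x* ≈ 63.9, y* ≈ 31

From dy/dt = 0 with y > 0: 0.00981x* = 0.627, so x* = 63.9.
Substitute into dx/dt = 0: 1.01(1 - 63.9/174) = 0.0206y*.
The bracket is 0.633, giving y* = 0.639/0.0206 = 31.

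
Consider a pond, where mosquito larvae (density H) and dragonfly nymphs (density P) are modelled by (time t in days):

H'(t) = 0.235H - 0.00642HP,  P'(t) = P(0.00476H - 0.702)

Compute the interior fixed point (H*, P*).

Set dP/dt = 0 with P > 0: 0.00476H - 0.702 = 0, so H* = 0.702/0.00476 = 147.
Set dH/dt = 0 with H > 0: 0.235 - 0.00642P = 0, so P* = 0.235/0.00642 = 36.6.

H* ≈ 147, P* ≈ 36.6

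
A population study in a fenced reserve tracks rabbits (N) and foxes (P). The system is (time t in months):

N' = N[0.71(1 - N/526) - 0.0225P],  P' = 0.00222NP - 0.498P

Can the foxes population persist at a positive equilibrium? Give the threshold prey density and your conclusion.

Threshold N = 224; K > 224, so yes, the predator persists.

The predator equation gives dP/dt > 0 only when N > 0.498/0.00222 = 224.
Without the predator, N → K = 526. Since 526 > 224, the predator can invade and persist.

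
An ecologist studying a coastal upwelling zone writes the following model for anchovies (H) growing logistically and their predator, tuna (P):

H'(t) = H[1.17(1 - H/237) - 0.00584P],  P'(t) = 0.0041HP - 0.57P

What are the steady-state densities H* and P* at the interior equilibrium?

H* ≈ 139, P* ≈ 82.8

From dP/dt = 0 with P > 0: 0.0041H* = 0.57, so H* = 139.
Substitute into dH/dt = 0: 1.17(1 - 139/237) = 0.00584P*.
The bracket is 0.413, giving P* = 0.484/0.00584 = 82.8.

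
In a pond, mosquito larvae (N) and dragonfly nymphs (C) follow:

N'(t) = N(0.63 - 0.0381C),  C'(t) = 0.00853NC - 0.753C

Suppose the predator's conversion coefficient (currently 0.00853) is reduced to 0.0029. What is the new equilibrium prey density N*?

N* ≈ 260

At the interior fixed point, setting dC/dt = 0 with C > 0 fixes N* = (predator death rate)/(NC coefficient) — independent of the other coefficients.
With the change, N* = 0.753/0.0029 = 260; it rises from 88.3.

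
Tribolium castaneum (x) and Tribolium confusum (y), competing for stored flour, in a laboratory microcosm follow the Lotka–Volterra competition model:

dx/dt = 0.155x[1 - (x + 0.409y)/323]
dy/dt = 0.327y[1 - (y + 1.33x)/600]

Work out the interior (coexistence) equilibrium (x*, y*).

x* ≈ 170, y* ≈ 374

Setting both brackets to zero gives the nullclines x + 0.409y = 323 and 1.33x + y = 600.
Substituting y = 600 - 1.33x into the first: x(1 - 0.409·1.33) = 323 - 0.409·600.
So x* = 77.6/0.456 = 170, and then y* = 600 - 1.33·170 = 374.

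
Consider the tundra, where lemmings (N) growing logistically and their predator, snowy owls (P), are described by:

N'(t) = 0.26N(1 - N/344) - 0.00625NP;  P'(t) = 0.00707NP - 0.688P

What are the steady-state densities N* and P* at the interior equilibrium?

N* ≈ 97.3, P* ≈ 29.8

From dP/dt = 0 with P > 0: 0.00707N* = 0.688, so N* = 97.3.
Substitute into dN/dt = 0: 0.26(1 - 97.3/344) = 0.00625P*.
The bracket is 0.717, giving P* = 0.186/0.00625 = 29.8.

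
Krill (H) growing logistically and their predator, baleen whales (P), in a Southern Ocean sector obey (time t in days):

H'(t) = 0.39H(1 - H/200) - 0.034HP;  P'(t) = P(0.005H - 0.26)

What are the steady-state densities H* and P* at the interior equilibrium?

From dP/dt = 0 with P > 0: 0.005H* = 0.26, so H* = 52.
Substitute into dH/dt = 0: 0.39(1 - 52/200) = 0.034P*.
The bracket is 0.74, giving P* = 0.289/0.034 = 8.49.

H* ≈ 52, P* ≈ 8.49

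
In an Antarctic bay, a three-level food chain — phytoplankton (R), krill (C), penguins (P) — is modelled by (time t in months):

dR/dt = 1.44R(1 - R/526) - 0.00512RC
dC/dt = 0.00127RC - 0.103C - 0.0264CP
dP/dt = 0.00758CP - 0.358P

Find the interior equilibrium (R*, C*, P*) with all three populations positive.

R* ≈ 438, C* ≈ 47.2, P* ≈ 17.2

From dP/dt = 0: 0.00758C* = 0.358, so C* = 47.2.
From dR/dt = 0: 1.44(1 - R*/526) = 0.00512·47.2, giving R* = 526·(1 - 0.168) = 438.
From dC/dt = 0: 0.00127·438 - 0.103 = 0.0264P*, so P* = 0.453/0.0264 = 17.2.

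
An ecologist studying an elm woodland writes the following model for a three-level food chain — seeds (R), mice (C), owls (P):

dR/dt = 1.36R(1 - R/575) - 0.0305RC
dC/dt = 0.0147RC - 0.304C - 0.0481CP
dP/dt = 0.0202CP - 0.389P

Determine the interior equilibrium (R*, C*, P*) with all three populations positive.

From dP/dt = 0: 0.0202C* = 0.389, so C* = 19.3.
From dR/dt = 0: 1.36(1 - R*/575) = 0.0305·19.3, giving R* = 575·(1 - 0.432) = 327.
From dC/dt = 0: 0.0147·327 - 0.304 = 0.0481P*, so P* = 4.5/0.0481 = 93.5.

R* ≈ 327, C* ≈ 19.3, P* ≈ 93.5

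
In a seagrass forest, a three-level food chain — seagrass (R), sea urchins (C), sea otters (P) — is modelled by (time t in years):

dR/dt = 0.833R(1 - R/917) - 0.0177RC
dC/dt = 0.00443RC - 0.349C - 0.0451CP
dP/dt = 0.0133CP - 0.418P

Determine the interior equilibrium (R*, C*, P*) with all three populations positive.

R* ≈ 305, C* ≈ 31.4, P* ≈ 22.2

From dP/dt = 0: 0.0133C* = 0.418, so C* = 31.4.
From dR/dt = 0: 0.833(1 - R*/917) = 0.0177·31.4, giving R* = 917·(1 - 0.668) = 305.
From dC/dt = 0: 0.00443·305 - 0.349 = 0.0451P*, so P* = 1/0.0451 = 22.2.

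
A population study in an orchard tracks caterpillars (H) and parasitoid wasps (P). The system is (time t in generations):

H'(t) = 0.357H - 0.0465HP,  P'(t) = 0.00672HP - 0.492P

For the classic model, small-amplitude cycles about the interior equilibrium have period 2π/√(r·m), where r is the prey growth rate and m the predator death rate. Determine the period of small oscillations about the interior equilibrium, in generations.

T ≈ 15 generations

Here r = 0.357 and m = 0.492, so r·m = 0.176.
ω = √0.176 = 0.419 per generation, hence T = 2π/ω ≈ 15 generations.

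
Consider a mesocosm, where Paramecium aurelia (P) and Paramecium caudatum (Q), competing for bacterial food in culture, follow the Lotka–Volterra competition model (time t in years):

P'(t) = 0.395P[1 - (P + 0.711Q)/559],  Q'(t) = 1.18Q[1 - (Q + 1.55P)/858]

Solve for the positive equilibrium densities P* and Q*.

Setting both brackets to zero gives the nullclines P + 0.711Q = 559 and 1.55P + Q = 858.
Substituting Q = 858 - 1.55P into the first: P(1 - 0.711·1.55) = 559 - 0.711·858.
So P* = -51/-0.102 = 500, and then Q* = 858 - 1.55·500 = 82.8.

P* ≈ 500, Q* ≈ 82.8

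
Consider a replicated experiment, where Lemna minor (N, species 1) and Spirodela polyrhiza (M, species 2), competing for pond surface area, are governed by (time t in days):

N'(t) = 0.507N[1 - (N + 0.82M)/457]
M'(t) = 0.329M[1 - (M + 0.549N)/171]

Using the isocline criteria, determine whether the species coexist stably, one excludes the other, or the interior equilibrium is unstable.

Compare the nullcline intercepts: K1/α12 = 457/0.82 = 557 > K2 = 171; K2/α21 = 171/0.549 = 311 < K1 = 457.
Since the inequalities point opposite ways, species 1 can invade but species 2 cannot.

species 1 excludes species 2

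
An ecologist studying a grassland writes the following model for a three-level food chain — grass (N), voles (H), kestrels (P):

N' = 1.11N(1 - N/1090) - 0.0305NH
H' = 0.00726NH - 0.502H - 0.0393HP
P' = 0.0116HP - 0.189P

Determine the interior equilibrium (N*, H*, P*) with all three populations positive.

From dP/dt = 0: 0.0116H* = 0.189, so H* = 16.3.
From dN/dt = 0: 1.11(1 - N*/1090) = 0.0305·16.3, giving N* = 1090·(1 - 0.448) = 602.
From dH/dt = 0: 0.00726·602 - 0.502 = 0.0393P*, so P* = 3.87/0.0393 = 98.4.

N* ≈ 602, H* ≈ 16.3, P* ≈ 98.4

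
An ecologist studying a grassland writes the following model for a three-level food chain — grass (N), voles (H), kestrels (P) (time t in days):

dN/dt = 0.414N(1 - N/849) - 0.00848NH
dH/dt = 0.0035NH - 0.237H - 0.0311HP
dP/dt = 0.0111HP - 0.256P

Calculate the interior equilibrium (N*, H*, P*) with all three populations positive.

N* ≈ 448, H* ≈ 23.1, P* ≈ 42.8

From dP/dt = 0: 0.0111H* = 0.256, so H* = 23.1.
From dN/dt = 0: 0.414(1 - N*/849) = 0.00848·23.1, giving N* = 849·(1 - 0.472) = 448.
From dH/dt = 0: 0.0035·448 - 0.237 = 0.0311P*, so P* = 1.33/0.0311 = 42.8.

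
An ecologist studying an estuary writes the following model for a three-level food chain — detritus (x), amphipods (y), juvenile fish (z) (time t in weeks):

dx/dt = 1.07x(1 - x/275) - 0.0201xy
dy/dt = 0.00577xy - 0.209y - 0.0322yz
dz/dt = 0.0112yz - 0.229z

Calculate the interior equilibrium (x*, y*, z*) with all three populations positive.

x* ≈ 169, y* ≈ 20.4, z* ≈ 23.9

From dz/dt = 0: 0.0112y* = 0.229, so y* = 20.4.
From dx/dt = 0: 1.07(1 - x*/275) = 0.0201·20.4, giving x* = 275·(1 - 0.384) = 169.
From dy/dt = 0: 0.00577·169 - 0.209 = 0.0322z*, so z* = 0.768/0.0322 = 23.9.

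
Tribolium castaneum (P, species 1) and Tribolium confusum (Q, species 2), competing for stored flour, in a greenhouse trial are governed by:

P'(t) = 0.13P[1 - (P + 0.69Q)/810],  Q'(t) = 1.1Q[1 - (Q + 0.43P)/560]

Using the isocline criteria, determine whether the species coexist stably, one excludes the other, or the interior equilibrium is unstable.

Compare the nullcline intercepts: K1/α12 = 810/0.69 = 1170 > K2 = 560; K2/α21 = 560/0.43 = 1300 > K1 = 810.
Since both inequalities hold, each species can invade when rare, so the interior equilibrium is stable.

stable coexistence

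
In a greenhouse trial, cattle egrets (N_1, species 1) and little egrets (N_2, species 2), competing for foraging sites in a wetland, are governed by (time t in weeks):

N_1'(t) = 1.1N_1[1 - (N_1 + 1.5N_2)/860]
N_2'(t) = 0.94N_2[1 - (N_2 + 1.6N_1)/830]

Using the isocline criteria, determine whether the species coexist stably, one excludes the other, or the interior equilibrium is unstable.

unstable coexistence (outcome depends on initial conditions)

Compare the nullcline intercepts: K1/α12 = 860/1.5 = 573 < K2 = 830; K2/α21 = 830/1.6 = 519 < K1 = 860.
Since both are reversed, neither can invade when rare; the interior point is a saddle.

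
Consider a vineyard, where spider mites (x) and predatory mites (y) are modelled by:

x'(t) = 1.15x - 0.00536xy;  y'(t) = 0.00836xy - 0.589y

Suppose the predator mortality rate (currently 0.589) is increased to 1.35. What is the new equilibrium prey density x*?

x* ≈ 161

At the interior fixed point, setting dy/dt = 0 with y > 0 fixes x* = (predator death rate)/(xy coefficient) — independent of the other coefficients.
With the change, x* = 1.35/0.00836 = 161; it rises from 70.5.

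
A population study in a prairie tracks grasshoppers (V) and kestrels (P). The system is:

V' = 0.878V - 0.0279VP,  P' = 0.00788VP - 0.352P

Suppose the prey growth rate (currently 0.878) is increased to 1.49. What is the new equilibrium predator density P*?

P* ≈ 53.4

At the interior fixed point, setting dV/dt = 0 with V > 0 fixes P* = (prey growth rate)/(VP coefficient) — independent of the other coefficients.
With the change, P* = 1.49/0.0279 = 53.4; it rises from 31.5.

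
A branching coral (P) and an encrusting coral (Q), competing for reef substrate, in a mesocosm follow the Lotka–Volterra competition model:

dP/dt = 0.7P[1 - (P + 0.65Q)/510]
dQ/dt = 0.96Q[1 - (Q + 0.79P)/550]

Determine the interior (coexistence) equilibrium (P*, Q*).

Setting both brackets to zero gives the nullclines P + 0.65Q = 510 and 0.79P + Q = 550.
Substituting Q = 550 - 0.79P into the first: P(1 - 0.65·0.79) = 510 - 0.65·550.
So P* = 152/0.486 = 313, and then Q* = 550 - 0.79·313 = 302.

P* ≈ 313, Q* ≈ 302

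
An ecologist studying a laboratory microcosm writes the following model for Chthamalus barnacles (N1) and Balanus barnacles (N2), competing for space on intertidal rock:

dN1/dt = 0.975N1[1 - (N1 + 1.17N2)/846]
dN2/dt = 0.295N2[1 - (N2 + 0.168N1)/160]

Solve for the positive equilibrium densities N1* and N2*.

N1* ≈ 820, N2* ≈ 22.2

Setting both brackets to zero gives the nullclines N1 + 1.17N2 = 846 and 0.168N1 + N2 = 160.
Substituting N2 = 160 - 0.168N1 into the first: N1(1 - 1.17·0.168) = 846 - 1.17·160.
So N1* = 659/0.803 = 820, and then N2* = 160 - 0.168·820 = 22.2.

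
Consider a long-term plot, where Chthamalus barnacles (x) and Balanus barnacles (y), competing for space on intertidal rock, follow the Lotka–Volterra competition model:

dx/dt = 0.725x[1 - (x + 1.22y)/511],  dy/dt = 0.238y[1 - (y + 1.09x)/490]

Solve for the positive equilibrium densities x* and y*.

x* ≈ 263, y* ≈ 203

Setting both brackets to zero gives the nullclines x + 1.22y = 511 and 1.09x + y = 490.
Substituting y = 490 - 1.09x into the first: x(1 - 1.22·1.09) = 511 - 1.22·490.
So x* = -86.8/-0.33 = 263, and then y* = 490 - 1.09·263 = 203.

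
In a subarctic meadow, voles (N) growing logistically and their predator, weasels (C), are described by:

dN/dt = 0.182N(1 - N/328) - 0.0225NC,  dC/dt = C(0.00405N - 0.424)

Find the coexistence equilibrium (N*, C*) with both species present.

N* ≈ 105, C* ≈ 5.51

From dC/dt = 0 with C > 0: 0.00405N* = 0.424, so N* = 105.
Substitute into dN/dt = 0: 0.182(1 - 105/328) = 0.0225C*.
The bracket is 0.681, giving C* = 0.124/0.0225 = 5.51.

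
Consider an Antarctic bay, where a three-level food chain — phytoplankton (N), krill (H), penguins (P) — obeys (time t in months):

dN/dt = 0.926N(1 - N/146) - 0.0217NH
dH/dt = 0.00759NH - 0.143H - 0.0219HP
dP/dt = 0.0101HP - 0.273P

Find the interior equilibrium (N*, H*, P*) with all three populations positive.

N* ≈ 53.5, H* ≈ 27, P* ≈ 12

From dP/dt = 0: 0.0101H* = 0.273, so H* = 27.
From dN/dt = 0: 0.926(1 - N*/146) = 0.0217·27, giving N* = 146·(1 - 0.633) = 53.5.
From dH/dt = 0: 0.00759·53.5 - 0.143 = 0.0219P*, so P* = 0.263/0.0219 = 12.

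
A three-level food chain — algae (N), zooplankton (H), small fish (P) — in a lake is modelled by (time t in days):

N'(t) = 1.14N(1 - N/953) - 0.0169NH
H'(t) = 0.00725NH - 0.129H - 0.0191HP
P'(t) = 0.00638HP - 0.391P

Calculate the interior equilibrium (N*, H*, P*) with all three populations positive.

N* ≈ 87.2, H* ≈ 61.3, P* ≈ 26.3

From dP/dt = 0: 0.00638H* = 0.391, so H* = 61.3.
From dN/dt = 0: 1.14(1 - N*/953) = 0.0169·61.3, giving N* = 953·(1 - 0.909) = 87.2.
From dH/dt = 0: 0.00725·87.2 - 0.129 = 0.0191P*, so P* = 0.503/0.0191 = 26.3.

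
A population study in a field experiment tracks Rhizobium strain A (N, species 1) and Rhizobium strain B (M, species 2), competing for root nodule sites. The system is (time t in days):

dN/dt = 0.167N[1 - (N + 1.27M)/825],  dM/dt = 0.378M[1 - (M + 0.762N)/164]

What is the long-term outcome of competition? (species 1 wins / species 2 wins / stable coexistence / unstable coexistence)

Compare the nullcline intercepts: K1/α12 = 825/1.27 = 650 > K2 = 164; K2/α21 = 164/0.762 = 215 < K1 = 825.
Since the inequalities point opposite ways, species 1 can invade but species 2 cannot.

species 1 excludes species 2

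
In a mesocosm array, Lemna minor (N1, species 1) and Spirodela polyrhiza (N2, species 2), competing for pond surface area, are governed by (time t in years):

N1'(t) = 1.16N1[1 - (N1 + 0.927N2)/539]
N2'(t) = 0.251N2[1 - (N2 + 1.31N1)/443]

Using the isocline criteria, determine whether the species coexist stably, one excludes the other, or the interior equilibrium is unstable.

Compare the nullcline intercepts: K1/α12 = 539/0.927 = 581 > K2 = 443; K2/α21 = 443/1.31 = 338 < K1 = 539.
Since the inequalities point opposite ways, species 1 can invade but species 2 cannot.

species 1 excludes species 2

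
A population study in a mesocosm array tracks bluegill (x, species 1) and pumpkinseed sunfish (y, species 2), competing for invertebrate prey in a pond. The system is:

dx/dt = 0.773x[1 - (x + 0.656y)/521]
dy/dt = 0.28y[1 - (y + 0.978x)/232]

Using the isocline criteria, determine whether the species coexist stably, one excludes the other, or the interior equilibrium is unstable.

Compare the nullcline intercepts: K1/α12 = 521/0.656 = 794 > K2 = 232; K2/α21 = 232/0.978 = 237 < K1 = 521.
Since the inequalities point opposite ways, species 1 can invade but species 2 cannot.

species 1 excludes species 2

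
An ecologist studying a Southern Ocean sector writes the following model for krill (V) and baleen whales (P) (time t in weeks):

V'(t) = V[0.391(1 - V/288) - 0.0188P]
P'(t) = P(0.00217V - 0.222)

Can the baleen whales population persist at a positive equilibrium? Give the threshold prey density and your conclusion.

Threshold V = 102; K > 102, so yes, the predator persists.

The predator equation gives dP/dt > 0 only when V > 0.222/0.00217 = 102.
Without the predator, V → K = 288. Since 288 > 102, the predator can invade and persist.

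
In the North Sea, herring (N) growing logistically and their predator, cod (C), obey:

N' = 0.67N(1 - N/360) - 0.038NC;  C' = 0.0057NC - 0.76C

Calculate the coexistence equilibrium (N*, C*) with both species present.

From dC/dt = 0 with C > 0: 0.0057N* = 0.76, so N* = 133.
Substitute into dN/dt = 0: 0.67(1 - 133/360) = 0.038C*.
The bracket is 0.63, giving C* = 0.422/0.038 = 11.1.

N* ≈ 133, C* ≈ 11.1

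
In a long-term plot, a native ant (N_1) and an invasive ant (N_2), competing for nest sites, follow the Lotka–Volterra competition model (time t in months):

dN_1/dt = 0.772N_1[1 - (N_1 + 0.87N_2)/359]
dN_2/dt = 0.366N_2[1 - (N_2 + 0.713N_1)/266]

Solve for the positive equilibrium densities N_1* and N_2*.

Setting both brackets to zero gives the nullclines N_1 + 0.87N_2 = 359 and 0.713N_1 + N_2 = 266.
Substituting N_2 = 266 - 0.713N_1 into the first: N_1(1 - 0.87·0.713) = 359 - 0.87·266.
So N_1* = 128/0.38 = 336, and then N_2* = 266 - 0.713·336 = 26.4.

N_1* ≈ 336, N_2* ≈ 26.4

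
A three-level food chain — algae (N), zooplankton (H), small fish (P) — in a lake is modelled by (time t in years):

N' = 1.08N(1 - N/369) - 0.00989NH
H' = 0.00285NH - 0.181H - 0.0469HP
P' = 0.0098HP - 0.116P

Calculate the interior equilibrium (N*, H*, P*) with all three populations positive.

From dP/dt = 0: 0.0098H* = 0.116, so H* = 11.8.
From dN/dt = 0: 1.08(1 - N*/369) = 0.00989·11.8, giving N* = 369·(1 - 0.108) = 329.
From dH/dt = 0: 0.00285·329 - 0.181 = 0.0469P*, so P* = 0.757/0.0469 = 16.1.

N* ≈ 329, H* ≈ 11.8, P* ≈ 16.1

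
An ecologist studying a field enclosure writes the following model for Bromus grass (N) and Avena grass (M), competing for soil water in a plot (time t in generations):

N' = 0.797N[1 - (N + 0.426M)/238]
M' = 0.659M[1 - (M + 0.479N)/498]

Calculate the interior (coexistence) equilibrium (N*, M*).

N* ≈ 32.5, M* ≈ 482

Setting both brackets to zero gives the nullclines N + 0.426M = 238 and 0.479N + M = 498.
Substituting M = 498 - 0.479N into the first: N(1 - 0.426·0.479) = 238 - 0.426·498.
So N* = 25.9/0.796 = 32.5, and then M* = 498 - 0.479·32.5 = 482.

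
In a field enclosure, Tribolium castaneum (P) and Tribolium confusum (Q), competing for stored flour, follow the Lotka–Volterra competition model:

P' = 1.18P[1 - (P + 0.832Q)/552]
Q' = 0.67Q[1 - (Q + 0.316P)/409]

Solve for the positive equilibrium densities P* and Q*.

Setting both brackets to zero gives the nullclines P + 0.832Q = 552 and 0.316P + Q = 409.
Substituting Q = 409 - 0.316P into the first: P(1 - 0.832·0.316) = 552 - 0.832·409.
So P* = 212/0.737 = 287, and then Q* = 409 - 0.316·287 = 318.

P* ≈ 287, Q* ≈ 318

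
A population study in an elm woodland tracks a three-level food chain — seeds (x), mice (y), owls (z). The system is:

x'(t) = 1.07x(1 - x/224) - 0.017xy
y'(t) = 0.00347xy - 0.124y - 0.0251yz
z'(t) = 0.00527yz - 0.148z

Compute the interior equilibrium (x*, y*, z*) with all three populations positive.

From dz/dt = 0: 0.00527y* = 0.148, so y* = 28.1.
From dx/dt = 0: 1.07(1 - x*/224) = 0.017·28.1, giving x* = 224·(1 - 0.446) = 124.
From dy/dt = 0: 0.00347·124 - 0.124 = 0.0251z*, so z* = 0.306/0.0251 = 12.2.

x* ≈ 124, y* ≈ 28.1, z* ≈ 12.2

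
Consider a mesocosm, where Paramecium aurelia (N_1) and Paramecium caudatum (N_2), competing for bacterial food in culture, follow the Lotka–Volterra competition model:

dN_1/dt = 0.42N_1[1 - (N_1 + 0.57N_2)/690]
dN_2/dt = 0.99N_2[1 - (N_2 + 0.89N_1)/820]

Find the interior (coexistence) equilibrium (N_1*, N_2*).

N_1* ≈ 452, N_2* ≈ 418

Setting both brackets to zero gives the nullclines N_1 + 0.57N_2 = 690 and 0.89N_1 + N_2 = 820.
Substituting N_2 = 820 - 0.89N_1 into the first: N_1(1 - 0.57·0.89) = 690 - 0.57·820.
So N_1* = 223/0.493 = 452, and then N_2* = 820 - 0.89·452 = 418.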